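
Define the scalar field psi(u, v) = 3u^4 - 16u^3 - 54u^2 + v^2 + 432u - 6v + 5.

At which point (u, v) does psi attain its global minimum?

(-3, 3)

psi(u,v) separates as P(u) + Q(v) + 5, so its minimum is min P + min Q + 5.
P'(u) = 12(u - 4)(u - 3)(u + 3) vanishes at u ∈ {-3, 3, 4}; Q'(v) = 2v - 6 vanishes at v ∈ {3}.
Local minima of P (where P''>0): P(-3)=-1107, P(4)=608. Local minima of Q: Q(3)=-9.
So the global minimum of psi is P(-3) + Q(3) + 5 = -1107 − 9 + 5 = -1111, attained at (-3, 3).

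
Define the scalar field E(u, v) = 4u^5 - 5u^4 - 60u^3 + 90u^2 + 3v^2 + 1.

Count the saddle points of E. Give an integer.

2

E separates as a function of u plus a function of v, so ∇E=0 decouples.
∂E/∂u = 20u(u - 3)(u - 1)(u + 3) = 0 at u ∈ {-3, 0, 1, 3}; ∂E/∂v = 6v = 0 at v ∈ {0}.
The Hessian is diagonal: diag(E_uu, E_vv). Second derivatives: E_uu(-3)=-1440, E_uu(0)=180, E_uu(1)=-160, E_uu(3)=720; E_vv(0)=6.
Saddle points occur where the two diagonal entries have opposite signs: (-3, 0), (1, 0). Count: 2.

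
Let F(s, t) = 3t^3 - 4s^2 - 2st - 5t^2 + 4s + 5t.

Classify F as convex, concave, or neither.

The term 3t^3 is cubic, so the Hessian is not constant.
∂²F/∂t² = 18t - 10, which takes both signs as t varies (negative for sufficiently negative t). A diagonal entry of the Hessian changing sign means the Hessian is neither positive- nor negative-semidefinite on all of R^2.

neither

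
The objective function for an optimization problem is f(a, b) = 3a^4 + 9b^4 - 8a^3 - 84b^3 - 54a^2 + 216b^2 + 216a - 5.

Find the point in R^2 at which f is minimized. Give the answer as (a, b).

(-3, 0)

f(a,b) separates as P(a) + Q(b) − 5, so its minimum is min P + min Q − 5.
P'(a) = 12(a - 3)(a - 2)(a + 3) vanishes at a ∈ {-3, 2, 3}; Q'(b) = 36b(b - 4)(b - 3) vanishes at b ∈ {0, 3, 4}.
Local minima of P (where P''>0): P(-3)=-675, P(3)=189. Local minima of Q: Q(0)=0, Q(4)=384.
So the global minimum of f is P(-3) + Q(0) − 5 = -675 + 0 − 5 = -680, attained at (-3, 0).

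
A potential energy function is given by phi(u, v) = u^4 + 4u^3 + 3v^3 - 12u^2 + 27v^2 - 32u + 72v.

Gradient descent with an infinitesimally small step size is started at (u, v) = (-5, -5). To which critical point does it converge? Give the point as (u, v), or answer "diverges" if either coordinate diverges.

diverges

phi is separable, so gradient descent decouples: u follows -∂phi/∂u, v follows -∂phi/∂v.
∂phi/∂u = 4(u - 2)(u + 1)(u + 4); at u=-5 this is -112, so u increases.
∂phi/∂v = 9(v + 2)(v + 4); at v=-5 this is 27, so v decreases.
The v-coordinate has no critical point in that direction and runs off to infinity.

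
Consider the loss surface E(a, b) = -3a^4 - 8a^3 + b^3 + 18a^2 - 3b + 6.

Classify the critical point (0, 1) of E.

local minimum

The mixed partial ∂²E/∂a∂b is 0, so the Hessian at any point is diag(E_aa, E_bb) = diag(12(-3a^2 - 4a + 3), 6b).
At (0, 1): H = diag(36, 6).
Both eigenvalues are positive, so H is positive definite: a local minimum.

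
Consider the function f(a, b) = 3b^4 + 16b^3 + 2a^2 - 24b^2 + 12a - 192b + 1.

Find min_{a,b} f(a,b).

f(a,b) separates as P(a) + Q(b) + 1, so its minimum is min P + min Q + 1.
P'(a) = 4a + 12 vanishes at a ∈ {-3}; Q'(b) = 12(b - 2)(b + 2)(b + 4) vanishes at b ∈ {-4, -2, 2}.
Local minima of P (where P''>0): P(-3)=-18. Local minima of Q: Q(-4)=128, Q(2)=-304.
So the global minimum of f is P(-3) + Q(2) + 1 = -18 − 304 + 1 = -321, attained at (-3, 2).

-321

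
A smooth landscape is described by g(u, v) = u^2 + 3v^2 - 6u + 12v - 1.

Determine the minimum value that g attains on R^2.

-22

g(u,v) separates as P(u) + Q(v) − 1, so its minimum is min P + min Q − 1.
P'(u) = 2u - 6 vanishes at u ∈ {3}; Q'(v) = 6v + 12 vanishes at v ∈ {-2}.
Local minima of P (where P''>0): P(3)=-9. Local minima of Q: Q(-2)=-12.
So the global minimum of g is P(3) + Q(-2) − 1 = -9 − 12 − 1 = -22, attained at (3, -2).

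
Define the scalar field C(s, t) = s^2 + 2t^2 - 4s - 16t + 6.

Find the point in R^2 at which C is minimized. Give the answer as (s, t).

(2, 4)

C(s,t) separates as P(s) + Q(t) + 6, so its minimum is min P + min Q + 6.
P'(s) = 2s - 4 vanishes at s ∈ {2}; Q'(t) = 4(t - 4) vanishes at t ∈ {4}.
Local minima of P (where P''>0): P(2)=-4. Local minima of Q: Q(4)=-32.
So the global minimum of C is P(2) + Q(4) + 6 = -4 − 32 + 6 = -30, attained at (2, 4).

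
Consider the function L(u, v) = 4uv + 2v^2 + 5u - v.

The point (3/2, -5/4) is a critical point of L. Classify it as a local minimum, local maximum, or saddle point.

saddle point

The Hessian of L is constant: H = [[0, 4], [4, 4]].
det(H) = 0·4 − 4² = -16.
Since det(H) < 0, H is indefinite and the critical point is a saddle point.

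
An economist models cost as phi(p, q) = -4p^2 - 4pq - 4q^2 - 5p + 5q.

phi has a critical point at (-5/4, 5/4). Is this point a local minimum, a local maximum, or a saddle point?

The Hessian of phi is constant: H = [[-8, -4], [-4, -8]].
det(H) = (-8)·(-8) − (-4)² = 48.
det(H) > 0 and tr(H) = -16 < 0, so H is negative definite and the point is a local maximum.

local maximum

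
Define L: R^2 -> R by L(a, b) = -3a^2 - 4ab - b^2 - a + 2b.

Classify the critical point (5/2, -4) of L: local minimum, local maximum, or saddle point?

The Hessian of L is constant: H = [[-6, -4], [-4, -2]].
det(H) = (-6)·(-2) − (-4)² = -4.
Since det(H) < 0, H is indefinite and the critical point is a saddle point.

saddle point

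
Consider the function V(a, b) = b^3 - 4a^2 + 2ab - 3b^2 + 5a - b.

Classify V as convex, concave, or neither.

neither

The term b^3 is cubic, so the Hessian is not constant.
∂²V/∂b² = 6b - 6, which takes both signs as b varies (negative for sufficiently negative b). A diagonal entry of the Hessian changing sign means the Hessian is neither positive- nor negative-semidefinite on all of R^2.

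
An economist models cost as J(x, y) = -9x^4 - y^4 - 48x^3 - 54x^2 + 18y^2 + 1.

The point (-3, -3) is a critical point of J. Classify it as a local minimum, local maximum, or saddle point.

The mixed partial ∂²J/∂x∂y is 0, so the Hessian at any point is diag(J_xx, J_yy) = diag(-36(3x^2 + 8x + 3), 12(-y^2 + 3)).
At (-3, -3): H = diag(-216, -72).
Both eigenvalues are negative, so H is negative definite: a local maximum.

local maximum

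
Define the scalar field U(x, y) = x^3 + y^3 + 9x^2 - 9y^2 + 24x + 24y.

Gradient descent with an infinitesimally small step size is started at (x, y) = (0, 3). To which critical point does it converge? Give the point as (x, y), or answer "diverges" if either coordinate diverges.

(-2, 4)

U is separable, so gradient descent decouples: x follows -∂U/∂x, y follows -∂U/∂y.
∂U/∂x = 3(x + 2)(x + 4); at x=0 this is 24, so x decreases.
∂U/∂y = 3(y - 4)(y - 2); at y=3 this is -3, so y increases.
x converges to its nearest critical value -2 (a local min of the x-part); y converges to 4. The iterate converges to (-2, 4).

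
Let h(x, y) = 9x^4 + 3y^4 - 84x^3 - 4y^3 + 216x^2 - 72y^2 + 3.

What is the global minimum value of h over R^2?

-637

h(x,y) separates as P(x) + Q(y) + 3, so its minimum is min P + min Q + 3.
P'(x) = 36x(x - 4)(x - 3) vanishes at x ∈ {0, 3, 4}; Q'(y) = 12y(y - 4)(y + 3) vanishes at y ∈ {-3, 0, 4}.
Local minima of P (where P''>0): P(0)=0, P(4)=384. Local minima of Q: Q(-3)=-297, Q(4)=-640.
So the global minimum of h is P(0) + Q(4) + 3 = 0 − 640 + 3 = -637, attained at (0, 4).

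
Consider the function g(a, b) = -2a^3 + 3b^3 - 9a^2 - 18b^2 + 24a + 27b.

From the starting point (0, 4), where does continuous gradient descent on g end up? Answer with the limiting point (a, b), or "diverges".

g is separable, so gradient descent decouples: a follows -∂g/∂a, b follows -∂g/∂b.
∂g/∂a = -6(a - 1)(a + 4); at a=0 this is 24, so a decreases.
∂g/∂b = 9(b - 3)(b - 1); at b=4 this is 27, so b decreases.
a converges to its nearest critical value -4 (a local min of the a-part); b converges to 3. The iterate converges to (-4, 3).

(-4, 3)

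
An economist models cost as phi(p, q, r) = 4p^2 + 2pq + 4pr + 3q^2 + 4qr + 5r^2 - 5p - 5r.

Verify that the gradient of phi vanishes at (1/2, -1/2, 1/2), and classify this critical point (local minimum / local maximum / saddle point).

local minimum

∇phi = (8p + 2q + 4r - 5, 2p + 6q + 4r, 4p + 4q + 10r - 5); substituting (1/2, -1/2, 1/2) gives ∇phi = (0, 0, 0), so (1/2, -1/2, 1/2) is indeed a critical point.
The Hessian is constant: H = [[8, 2, 4], [2, 6, 4], [4, 4, 10]].
Leading principal minors: Δ₁ = 8, Δ₂ = 44, Δ₃ = 280.
All leading minors are positive, so H is positive definite: a local minimum.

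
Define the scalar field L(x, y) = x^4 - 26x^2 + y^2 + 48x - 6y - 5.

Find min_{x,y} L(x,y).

-366

L(x,y) separates as P(x) + Q(y) − 5, so its minimum is min P + min Q − 5.
P'(x) = 4(x - 3)(x - 1)(x + 4) vanishes at x ∈ {-4, 1, 3}; Q'(y) = 2y - 6 vanishes at y ∈ {3}.
Local minima of P (where P''>0): P(-4)=-352, P(3)=-9. Local minima of Q: Q(3)=-9.
So the global minimum of L is P(-4) + Q(3) − 5 = -352 − 9 − 5 = -366, attained at (-4, 3).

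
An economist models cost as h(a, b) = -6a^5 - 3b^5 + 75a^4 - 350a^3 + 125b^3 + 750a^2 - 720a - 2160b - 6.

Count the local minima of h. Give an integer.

4

h separates as a function of a plus a function of b, so ∇h=0 decouples.
∂h/∂a = -30(a - 4)(a - 3)(a - 2)(a - 1) = 0 at a ∈ {1, 2, 3, 4}; ∂h/∂b = -15(b - 4)(b - 3)(b + 3)(b + 4) = 0 at b ∈ {-4, -3, 3, 4}.
The Hessian is diagonal: diag(h_aa, h_bb). Second derivatives: h_aa(1)=180, h_aa(2)=-60, h_aa(3)=60, h_aa(4)=-180; h_bb(-4)=840, h_bb(-3)=-630, h_bb(3)=630, h_bb(4)=-840.
Local minima occur where both diagonal entries positive: (1, -4), (1, 3), (3, -4), (3, 3). Count: 4.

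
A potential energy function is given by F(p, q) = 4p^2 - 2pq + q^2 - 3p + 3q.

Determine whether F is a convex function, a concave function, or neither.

F is quadratic, so its Hessian is the constant matrix H = [[8, -2], [-2, 2]].
det(H) = 12, tr(H) = 10.
det(H) > 0 and tr(H) > 0, so H is positive definite everywhere: convex.

convex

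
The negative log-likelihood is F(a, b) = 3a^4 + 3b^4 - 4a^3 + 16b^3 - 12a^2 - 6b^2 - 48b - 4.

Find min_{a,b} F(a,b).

F(a,b) separates as P(a) + Q(b) − 4, so its minimum is min P + min Q − 4.
P'(a) = 12a(a - 2)(a + 1) vanishes at a ∈ {-1, 0, 2}; Q'(b) = 12(b - 1)(b + 1)(b + 4) vanishes at b ∈ {-4, -1, 1}.
Local minima of P (where P''>0): P(-1)=-5, P(2)=-32. Local minima of Q: Q(-4)=-160, Q(1)=-35.
So the global minimum of F is P(2) + Q(-4) − 4 = -32 − 160 − 4 = -196, attained at (2, -4).

-196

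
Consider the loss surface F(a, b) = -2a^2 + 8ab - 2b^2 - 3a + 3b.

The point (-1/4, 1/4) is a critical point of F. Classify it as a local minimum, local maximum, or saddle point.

saddle point

The Hessian of F is constant: H = [[-4, 8], [8, -4]].
det(H) = (-4)·(-4) − 8² = -48.
Since det(H) < 0, H is indefinite and the critical point is a saddle point.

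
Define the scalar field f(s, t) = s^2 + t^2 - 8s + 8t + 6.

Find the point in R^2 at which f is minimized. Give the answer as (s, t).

(4, -4)

f(s,t) separates as P(s) + Q(t) + 6, so its minimum is min P + min Q + 6.
P'(s) = 2s - 8 vanishes at s ∈ {4}; Q'(t) = 2(t + 4) vanishes at t ∈ {-4}.
Local minima of P (where P''>0): P(4)=-16. Local minima of Q: Q(-4)=-16.
So the global minimum of f is P(4) + Q(-4) + 6 = -16 − 16 + 6 = -26, attained at (4, -4).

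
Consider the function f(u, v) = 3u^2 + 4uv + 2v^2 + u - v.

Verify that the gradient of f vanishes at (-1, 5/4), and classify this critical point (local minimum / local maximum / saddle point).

∇f = (6u + 4v + 1, 4u + 4v - 1); substituting (-1, 5/4) gives ∇f = (0, 0), so (-1, 5/4) is indeed a critical point.
The Hessian of f is constant: H = [[6, 4], [4, 4]].
det(H) = 6·4 − 4² = 8.
det(H) > 0 and tr(H) = 10 > 0, so H is positive definite and the point is a local minimum.

local minimum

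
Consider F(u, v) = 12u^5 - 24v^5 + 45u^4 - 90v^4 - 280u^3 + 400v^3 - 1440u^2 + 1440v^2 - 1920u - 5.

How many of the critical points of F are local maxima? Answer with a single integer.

4

F separates as a function of u plus a function of v, so ∇F=0 decouples.
∂F/∂u = 60(u - 4)(u + 1)(u + 2)(u + 4) = 0 at u ∈ {-4, -2, -1, 4}; ∂F/∂v = -120v(v - 3)(v + 2)(v + 4) = 0 at v ∈ {-4, -2, 0, 3}.
The Hessian is diagonal: diag(F_uu, F_vv). Second derivatives: F_uu(-4)=-2880, F_uu(-2)=720, F_uu(-1)=-900, F_uu(4)=14400; F_vv(-4)=6720, F_vv(-2)=-2400, F_vv(0)=2880, F_vv(3)=-12600.
Local maxima occur where both diagonal entries negative: (-4, -2), (-4, 3), (-1, -2), (-1, 3). Count: 4.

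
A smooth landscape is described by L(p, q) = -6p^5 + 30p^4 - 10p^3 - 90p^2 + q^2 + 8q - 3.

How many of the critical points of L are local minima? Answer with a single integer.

2

L separates as a function of p plus a function of q, so ∇L=0 decouples.
∂L/∂p = -30p(p - 3)(p - 2)(p + 1) = 0 at p ∈ {-1, 0, 2, 3}; ∂L/∂q = 2(q + 4) = 0 at q ∈ {-4}.
The Hessian is diagonal: diag(L_pp, L_qq). Second derivatives: L_pp(-1)=360, L_pp(0)=-180, L_pp(2)=180, L_pp(3)=-360; L_qq(-4)=2.
Local minima occur where both diagonal entries positive: (-1, -4), (2, -4). Count: 2.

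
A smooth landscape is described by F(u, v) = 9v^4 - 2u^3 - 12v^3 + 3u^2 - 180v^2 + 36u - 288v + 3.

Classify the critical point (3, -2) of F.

saddle point

The mixed partial ∂²F/∂u∂v is 0, so the Hessian at any point is diag(F_uu, F_vv) = diag(6(-2u + 1), 36(3v^2 - 2v - 10)).
At (3, -2): H = diag(-30, 216).
The eigenvalues have opposite signs, so H is indefinite: a saddle point.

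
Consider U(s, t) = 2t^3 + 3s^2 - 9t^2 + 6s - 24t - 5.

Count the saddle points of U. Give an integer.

U separates as a function of s plus a function of t, so ∇U=0 decouples.
∂U/∂s = 6(s + 1) = 0 at s ∈ {-1}; ∂U/∂t = 6(t - 4)(t + 1) = 0 at t ∈ {-1, 4}.
The Hessian is diagonal: diag(U_ss, U_tt). Second derivatives: U_ss(-1)=6; U_tt(-1)=-30, U_tt(4)=30.
Saddle points occur where the two diagonal entries have opposite signs: (-1, -1). Count: 1.

1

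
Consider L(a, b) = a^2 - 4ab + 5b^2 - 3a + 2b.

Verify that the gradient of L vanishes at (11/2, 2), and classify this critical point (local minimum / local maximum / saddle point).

local minimum

∇L = (2a - 4b - 3, -4a + 10b + 2); substituting (11/2, 2) gives ∇L = (0, 0), so (11/2, 2) is indeed a critical point.
The Hessian of L is constant: H = [[2, -4], [-4, 10]].
det(H) = 2·10 − (-4)² = 4.
det(H) > 0 and tr(H) = 12 > 0, so H is positive definite and the point is a local minimum.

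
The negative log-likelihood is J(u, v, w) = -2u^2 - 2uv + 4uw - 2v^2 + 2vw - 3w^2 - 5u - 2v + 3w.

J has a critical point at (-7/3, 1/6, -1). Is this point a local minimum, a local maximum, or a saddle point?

local maximum

The Hessian is constant: H = [[-4, -2, 4], [-2, -4, 2], [4, 2, -6]].
Leading principal minors: Δ₁ = -4, Δ₂ = 12, Δ₃ = -24.
The minors alternate sign starting negative (−, +, −), so H is negative definite: a local maximum.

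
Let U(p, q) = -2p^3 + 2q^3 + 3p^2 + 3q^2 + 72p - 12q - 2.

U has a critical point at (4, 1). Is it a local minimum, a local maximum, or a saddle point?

The mixed partial ∂²U/∂p∂q is 0, so the Hessian at any point is diag(U_pp, U_qq) = diag(6(-2p + 1), 6(2q + 1)).
At (4, 1): H = diag(-42, 18).
The eigenvalues have opposite signs, so H is indefinite: a saddle point.

saddle point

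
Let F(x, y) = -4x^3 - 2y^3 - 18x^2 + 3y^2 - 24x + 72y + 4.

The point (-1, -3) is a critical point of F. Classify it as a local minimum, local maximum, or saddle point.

The mixed partial ∂²F/∂x∂y is 0, so the Hessian at any point is diag(F_xx, F_yy) = diag(-12(2x + 3), 6(-2y + 1)).
At (-1, -3): H = diag(-12, 42).
The eigenvalues have opposite signs, so H is indefinite: a saddle point.

saddle point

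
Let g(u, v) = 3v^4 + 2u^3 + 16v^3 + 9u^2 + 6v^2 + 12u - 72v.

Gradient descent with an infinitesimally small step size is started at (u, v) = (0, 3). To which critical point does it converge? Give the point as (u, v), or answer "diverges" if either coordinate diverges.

(-1, 1)

g is separable, so gradient descent decouples: u follows -∂g/∂u, v follows -∂g/∂v.
∂g/∂u = 6(u + 1)(u + 2); at u=0 this is 12, so u decreases.
∂g/∂v = 12(v - 1)(v + 2)(v + 3); at v=3 this is 720, so v decreases.
u converges to its nearest critical value -1 (a local min of the u-part); v converges to 1. The iterate converges to (-1, 1).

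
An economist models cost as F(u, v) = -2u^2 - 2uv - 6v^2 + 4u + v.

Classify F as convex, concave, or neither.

concave

F is quadratic, so its Hessian is the constant matrix H = [[-4, -2], [-2, -12]].
det(H) = 44, tr(H) = -16.
det(H) > 0 and tr(H) < 0, so H is negative definite everywhere: concave.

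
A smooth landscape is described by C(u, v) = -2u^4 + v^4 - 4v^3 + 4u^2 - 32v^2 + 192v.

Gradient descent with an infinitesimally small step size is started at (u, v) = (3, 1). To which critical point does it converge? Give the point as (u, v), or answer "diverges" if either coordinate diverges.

diverges

C is separable, so gradient descent decouples: u follows -∂C/∂u, v follows -∂C/∂v.
∂C/∂u = -8u(u - 1)(u + 1); at u=3 this is -192, so u increases.
∂C/∂v = 4(v - 4)(v - 3)(v + 4); at v=1 this is 120, so v decreases.
The u-coordinate has no critical point in that direction and runs off to infinity.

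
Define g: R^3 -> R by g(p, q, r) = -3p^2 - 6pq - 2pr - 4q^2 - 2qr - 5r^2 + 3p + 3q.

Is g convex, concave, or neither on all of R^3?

g is quadratic, so its Hessian is the constant matrix H = [[-6, -6, -2], [-6, -8, -2], [-2, -2, -10]].
Leading principal minors: -6, 12, -112.
Signs alternate −, +, − ⇒ H ≺ 0 ⇒ concave.

concave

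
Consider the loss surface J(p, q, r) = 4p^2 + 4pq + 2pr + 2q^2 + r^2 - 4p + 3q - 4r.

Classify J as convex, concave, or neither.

J is quadratic, so its Hessian is the constant matrix H = [[8, 4, 2], [4, 4, 0], [2, 0, 2]].
Leading principal minors: 8, 16, 16.
All positive ⇒ H ≻ 0 ⇒ convex.

convex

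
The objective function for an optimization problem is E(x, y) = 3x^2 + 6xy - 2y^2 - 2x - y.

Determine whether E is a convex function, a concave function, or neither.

neither

E is quadratic, so its Hessian is the constant matrix H = [[6, 6], [6, -4]].
det(H) = -60, tr(H) = 2.
det(H) < 0, so H is indefinite: neither convex nor concave.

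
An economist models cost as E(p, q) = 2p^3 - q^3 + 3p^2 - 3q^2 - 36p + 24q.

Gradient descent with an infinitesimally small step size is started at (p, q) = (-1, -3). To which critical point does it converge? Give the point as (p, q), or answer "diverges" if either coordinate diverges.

(2, -4)

E is separable, so gradient descent decouples: p follows -∂E/∂p, q follows -∂E/∂q.
∂E/∂p = 6(p - 2)(p + 3); at p=-1 this is -36, so p increases.
∂E/∂q = -3(q - 2)(q + 4); at q=-3 this is 15, so q decreases.
p converges to its nearest critical value 2 (a local min of the p-part); q converges to -4. The iterate converges to (2, -4).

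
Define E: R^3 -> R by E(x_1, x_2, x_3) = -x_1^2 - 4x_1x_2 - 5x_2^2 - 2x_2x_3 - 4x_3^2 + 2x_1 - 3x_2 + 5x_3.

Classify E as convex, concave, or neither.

E is quadratic, so its Hessian is the constant matrix H = [[-2, -4, 0], [-4, -10, -2], [0, -2, -8]].
Leading principal minors: -2, 4, -24.
Signs alternate −, +, − ⇒ H ≺ 0 ⇒ concave.

concave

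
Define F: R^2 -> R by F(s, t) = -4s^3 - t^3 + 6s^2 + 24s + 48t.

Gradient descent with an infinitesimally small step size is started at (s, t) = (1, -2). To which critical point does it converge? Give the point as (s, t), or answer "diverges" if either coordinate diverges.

F is separable, so gradient descent decouples: s follows -∂F/∂s, t follows -∂F/∂t.
∂F/∂s = -12(s - 2)(s + 1); at s=1 this is 24, so s decreases.
∂F/∂t = -3(t - 4)(t + 4); at t=-2 this is 36, so t decreases.
s converges to its nearest critical value -1 (a local min of the s-part); t converges to -4. The iterate converges to (-1, -4).

(-1, -4)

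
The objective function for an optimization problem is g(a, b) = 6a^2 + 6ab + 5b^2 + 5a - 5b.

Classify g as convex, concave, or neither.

g is quadratic, so its Hessian is the constant matrix H = [[12, 6], [6, 10]].
det(H) = 84, tr(H) = 22.
det(H) > 0 and tr(H) > 0, so H is positive definite everywhere: convex.

convex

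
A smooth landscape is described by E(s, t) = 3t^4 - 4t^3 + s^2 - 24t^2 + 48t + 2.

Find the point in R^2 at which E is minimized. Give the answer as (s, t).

(0, -2)

E(s,t) separates as P(s) + Q(t) + 2, so its minimum is min P + min Q + 2.
P'(s) = 2s vanishes at s ∈ {0}; Q'(t) = 12(t - 2)(t - 1)(t + 2) vanishes at t ∈ {-2, 1, 2}.
Local minima of P (where P''>0): P(0)=0. Local minima of Q: Q(-2)=-112, Q(2)=16.
So the global minimum of E is P(0) + Q(-2) + 2 = 0 − 112 + 2 = -110, attained at (0, -2).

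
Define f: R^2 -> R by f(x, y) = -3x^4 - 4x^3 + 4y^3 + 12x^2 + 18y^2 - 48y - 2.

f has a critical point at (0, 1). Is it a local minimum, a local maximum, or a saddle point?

The mixed partial ∂²f/∂x∂y is 0, so the Hessian at any point is diag(f_xx, f_yy) = diag(12(-3x^2 - 2x + 2), 12(2y + 3)).
At (0, 1): H = diag(24, 60).
Both eigenvalues are positive, so H is positive definite: a local minimum.

local minimum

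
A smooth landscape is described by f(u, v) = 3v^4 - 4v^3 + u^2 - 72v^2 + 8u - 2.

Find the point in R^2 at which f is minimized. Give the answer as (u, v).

(-4, 4)

f(u,v) separates as P(u) + Q(v) − 2, so its minimum is min P + min Q − 2.
P'(u) = 2u + 8 vanishes at u ∈ {-4}; Q'(v) = 12v(v - 4)(v + 3) vanishes at v ∈ {-3, 0, 4}.
Local minima of P (where P''>0): P(-4)=-16. Local minima of Q: Q(-3)=-297, Q(4)=-640.
So the global minimum of f is P(-4) + Q(4) − 2 = -16 − 640 − 2 = -658, attained at (-4, 4).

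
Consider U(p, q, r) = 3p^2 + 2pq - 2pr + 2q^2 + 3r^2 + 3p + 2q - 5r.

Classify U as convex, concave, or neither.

convex

U is quadratic, so its Hessian is the constant matrix H = [[6, 2, -2], [2, 4, 0], [-2, 0, 6]].
Leading principal minors: 6, 20, 104.
All positive ⇒ H ≻ 0 ⇒ convex.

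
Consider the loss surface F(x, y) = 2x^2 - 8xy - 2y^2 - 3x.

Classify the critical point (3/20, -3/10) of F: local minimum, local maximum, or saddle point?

saddle point

The Hessian of F is constant: H = [[4, -8], [-8, -4]].
det(H) = 4·(-4) − (-8)² = -80.
Since det(H) < 0, H is indefinite and the critical point is a saddle point.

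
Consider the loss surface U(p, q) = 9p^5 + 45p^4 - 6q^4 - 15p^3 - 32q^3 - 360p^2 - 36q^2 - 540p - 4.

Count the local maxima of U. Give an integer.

U separates as a function of p plus a function of q, so ∇U=0 decouples.
∂U/∂p = 45(p - 2)(p + 1)(p + 2)(p + 3) = 0 at p ∈ {-3, -2, -1, 2}; ∂U/∂q = -24q(q + 1)(q + 3) = 0 at q ∈ {-3, -1, 0}.
The Hessian is diagonal: diag(U_pp, U_qq). Second derivatives: U_pp(-3)=-450, U_pp(-2)=180, U_pp(-1)=-270, U_pp(2)=2700; U_qq(-3)=-144, U_qq(-1)=48, U_qq(0)=-72.
Local maxima occur where both diagonal entries negative: (-3, -3), (-3, 0), (-1, -3), (-1, 0). Count: 4.

4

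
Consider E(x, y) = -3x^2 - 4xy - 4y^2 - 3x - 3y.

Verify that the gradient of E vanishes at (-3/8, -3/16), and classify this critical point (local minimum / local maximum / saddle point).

local maximum

∇E = (-6x - 4y - 3, -4x - 8y - 3); substituting (-3/8, -3/16) gives ∇E = (0, 0), so (-3/8, -3/16) is indeed a critical point.
The Hessian of E is constant: H = [[-6, -4], [-4, -8]].
det(H) = (-6)·(-8) − (-4)² = 32.
det(H) > 0 and tr(H) = -14 < 0, so H is negative definite and the point is a local maximum.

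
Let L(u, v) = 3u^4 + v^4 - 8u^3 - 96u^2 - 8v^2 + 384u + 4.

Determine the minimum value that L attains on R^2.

-1804

L(u,v) separates as P(u) + Q(v) + 4, so its minimum is min P + min Q + 4.
P'(u) = 12(u - 4)(u - 2)(u + 4) vanishes at u ∈ {-4, 2, 4}; Q'(v) = 4v(v - 2)(v + 2) vanishes at v ∈ {-2, 0, 2}.
Local minima of P (where P''>0): P(-4)=-1792, P(4)=256. Local minima of Q: Q(-2)=-16, Q(2)=-16.
So the global minimum of L is P(-4) + Q(-2) + 4 = -1792 − 16 + 4 = -1804, attained at (-4, -2).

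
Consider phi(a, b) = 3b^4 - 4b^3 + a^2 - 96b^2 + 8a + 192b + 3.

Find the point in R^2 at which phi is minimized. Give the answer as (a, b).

phi(a,b) separates as P(a) + Q(b) + 3, so its minimum is min P + min Q + 3.
P'(a) = 2a + 8 vanishes at a ∈ {-4}; Q'(b) = 12(b - 4)(b - 1)(b + 4) vanishes at b ∈ {-4, 1, 4}.
Local minima of P (where P''>0): P(-4)=-16. Local minima of Q: Q(-4)=-1280, Q(4)=-256.
So the global minimum of phi is P(-4) + Q(-4) + 3 = -16 − 1280 + 3 = -1293, attained at (-4, -4).

(-4, -4)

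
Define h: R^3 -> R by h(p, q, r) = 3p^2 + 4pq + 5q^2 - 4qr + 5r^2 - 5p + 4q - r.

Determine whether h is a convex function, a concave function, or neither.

h is quadratic, so its Hessian is the constant matrix H = [[6, 4, 0], [4, 10, -4], [0, -4, 10]].
Leading principal minors: 6, 44, 344.
All positive ⇒ H ≻ 0 ⇒ convex.

convex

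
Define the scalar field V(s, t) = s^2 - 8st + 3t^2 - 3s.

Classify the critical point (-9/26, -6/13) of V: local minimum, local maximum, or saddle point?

The Hessian of V is constant: H = [[2, -8], [-8, 6]].
det(H) = 2·6 − (-8)² = -52.
Since det(H) < 0, H is indefinite and the critical point is a saddle point.

saddle point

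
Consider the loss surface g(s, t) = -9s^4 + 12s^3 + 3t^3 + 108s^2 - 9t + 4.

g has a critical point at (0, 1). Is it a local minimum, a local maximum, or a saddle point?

The mixed partial ∂²g/∂s∂t is 0, so the Hessian at any point is diag(g_ss, g_tt) = diag(36(-3s^2 + 2s + 6), 18t).
At (0, 1): H = diag(216, 18).
Both eigenvalues are positive, so H is positive definite: a local minimum.

local minimum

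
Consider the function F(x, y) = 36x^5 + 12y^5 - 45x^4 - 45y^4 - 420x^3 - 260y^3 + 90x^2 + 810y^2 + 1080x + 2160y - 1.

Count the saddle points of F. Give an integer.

F separates as a function of x plus a function of y, so ∇F=0 decouples.
∂F/∂x = 180(x - 3)(x - 1)(x + 1)(x + 2) = 0 at x ∈ {-2, -1, 1, 3}; ∂F/∂y = 60(y - 4)(y - 3)(y + 1)(y + 3) = 0 at y ∈ {-3, -1, 3, 4}.
The Hessian is diagonal: diag(F_xx, F_yy). Second derivatives: F_xx(-2)=-2700, F_xx(-1)=1440, F_xx(1)=-2160, F_xx(3)=7200; F_yy(-3)=-5040, F_yy(-1)=2400, F_yy(3)=-1440, F_yy(4)=2100.
Saddle points occur where the two diagonal entries have opposite signs: (-2, -1), (-2, 4), (-1, -3), (-1, 3), (1, -1), (1, 4), (3, -3), (3, 3). Count: 8.

8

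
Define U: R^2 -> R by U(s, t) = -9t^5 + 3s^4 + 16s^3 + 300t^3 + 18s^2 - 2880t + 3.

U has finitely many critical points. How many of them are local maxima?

U separates as a function of s plus a function of t, so ∇U=0 decouples.
∂U/∂s = 12s(s + 1)(s + 3) = 0 at s ∈ {-3, -1, 0}; ∂U/∂t = -45(t - 4)(t - 2)(t + 2)(t + 4) = 0 at t ∈ {-4, -2, 2, 4}.
The Hessian is diagonal: diag(U_ss, U_tt). Second derivatives: U_ss(-3)=72, U_ss(-1)=-24, U_ss(0)=36; U_tt(-4)=4320, U_tt(-2)=-2160, U_tt(2)=2160, U_tt(4)=-4320.
Local maxima occur where both diagonal entries negative: (-1, -2), (-1, 4). Count: 2.

2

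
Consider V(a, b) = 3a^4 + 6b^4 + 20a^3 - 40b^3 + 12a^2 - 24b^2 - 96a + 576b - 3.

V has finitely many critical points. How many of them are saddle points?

4

V separates as a function of a plus a function of b, so ∇V=0 decouples.
∂V/∂a = 12(a - 1)(a + 2)(a + 4) = 0 at a ∈ {-4, -2, 1}; ∂V/∂b = 24(b - 4)(b - 3)(b + 2) = 0 at b ∈ {-2, 3, 4}.
The Hessian is diagonal: diag(V_aa, V_bb). Second derivatives: V_aa(-4)=120, V_aa(-2)=-72, V_aa(1)=180; V_bb(-2)=720, V_bb(3)=-120, V_bb(4)=144.
Saddle points occur where the two diagonal entries have opposite signs: (-4, 3), (-2, -2), (-2, 4), (1, 3). Count: 4.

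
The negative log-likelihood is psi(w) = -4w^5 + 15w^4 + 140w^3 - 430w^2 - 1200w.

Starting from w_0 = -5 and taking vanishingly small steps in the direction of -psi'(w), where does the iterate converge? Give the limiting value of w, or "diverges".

-4

psi'(w) = -20(w - 5)(w - 3)(w + 1)(w + 4), so psi'(-5) = -6400.
Gradient descent moves in the -psi' direction, i.e. w is increasing.
The nearest critical point in that direction is w = -4, where psi'' = 3780 > 0 (a local minimum). The iterate converges there.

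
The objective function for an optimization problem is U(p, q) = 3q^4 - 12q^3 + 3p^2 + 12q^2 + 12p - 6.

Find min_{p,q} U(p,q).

U(p,q) separates as A(p) + B(q) − 6, so its minimum is min A + min B − 6.
A'(p) = 6p + 12 vanishes at p ∈ {-2}; B'(q) = 12q(q - 2)(q - 1) vanishes at q ∈ {0, 1, 2}.
Local minima of A (where A''>0): A(-2)=-12. Local minima of B: B(0)=0, B(2)=0.
So the global minimum of U is A(-2) + B(0) − 6 = -12 + 0 − 6 = -18, attained at (-2, 0).

-18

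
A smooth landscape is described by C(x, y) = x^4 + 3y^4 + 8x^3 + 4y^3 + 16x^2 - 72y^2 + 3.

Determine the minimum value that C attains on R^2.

C(x,y) separates as P(x) + Q(y) + 3, so its minimum is min P + min Q + 3.
P'(x) = 4x(x + 2)(x + 4) vanishes at x ∈ {-4, -2, 0}; Q'(y) = 12y(y - 3)(y + 4) vanishes at y ∈ {-4, 0, 3}.
Local minima of P (where P''>0): P(-4)=0, P(0)=0. Local minima of Q: Q(-4)=-640, Q(3)=-297.
So the global minimum of C is P(-4) + Q(-4) + 3 = 0 − 640 + 3 = -637, attained at (-4, -4).

-637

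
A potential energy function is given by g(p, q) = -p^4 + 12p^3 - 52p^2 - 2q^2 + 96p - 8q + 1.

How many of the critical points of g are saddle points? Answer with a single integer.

g separates as a function of p plus a function of q, so ∇g=0 decouples.
∂g/∂p = -4(p - 4)(p - 3)(p - 2) = 0 at p ∈ {2, 3, 4}; ∂g/∂q = -4(q + 2) = 0 at q ∈ {-2}.
The Hessian is diagonal: diag(g_pp, g_qq). Second derivatives: g_pp(2)=-8, g_pp(3)=4, g_pp(4)=-8; g_qq(-2)=-4.
Saddle points occur where the two diagonal entries have opposite signs: (3, -2). Count: 1.

1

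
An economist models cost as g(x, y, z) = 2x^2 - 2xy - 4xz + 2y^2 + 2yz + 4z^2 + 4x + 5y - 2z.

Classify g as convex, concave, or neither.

convex

g is quadratic, so its Hessian is the constant matrix H = [[4, -2, -4], [-2, 4, 2], [-4, 2, 8]].
Leading principal minors: 4, 12, 48.
All positive ⇒ H ≻ 0 ⇒ convex.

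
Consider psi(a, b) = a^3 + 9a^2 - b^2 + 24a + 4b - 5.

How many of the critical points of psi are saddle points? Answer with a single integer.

psi separates as a function of a plus a function of b, so ∇psi=0 decouples.
∂psi/∂a = 3(a + 2)(a + 4) = 0 at a ∈ {-4, -2}; ∂psi/∂b = -2(b - 2) = 0 at b ∈ {2}.
The Hessian is diagonal: diag(psi_aa, psi_bb). Second derivatives: psi_aa(-4)=-6, psi_aa(-2)=6; psi_bb(2)=-2.
Saddle points occur where the two diagonal entries have opposite signs: (-2, 2). Count: 1.

1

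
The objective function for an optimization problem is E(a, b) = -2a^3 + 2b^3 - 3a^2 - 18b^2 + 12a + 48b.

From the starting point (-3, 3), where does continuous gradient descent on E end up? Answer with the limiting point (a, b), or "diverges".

(-2, 4)

E is separable, so gradient descent decouples: a follows -∂E/∂a, b follows -∂E/∂b.
∂E/∂a = -6(a - 1)(a + 2); at a=-3 this is -24, so a increases.
∂E/∂b = 6(b - 4)(b - 2); at b=3 this is -6, so b increases.
a converges to its nearest critical value -2 (a local min of the a-part); b converges to 4. The iterate converges to (-2, 4).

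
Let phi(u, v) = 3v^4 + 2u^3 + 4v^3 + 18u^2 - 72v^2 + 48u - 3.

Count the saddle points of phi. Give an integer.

3

phi separates as a function of u plus a function of v, so ∇phi=0 decouples.
∂phi/∂u = 6(u + 2)(u + 4) = 0 at u ∈ {-4, -2}; ∂phi/∂v = 12v(v - 3)(v + 4) = 0 at v ∈ {-4, 0, 3}.
The Hessian is diagonal: diag(phi_uu, phi_vv). Second derivatives: phi_uu(-4)=-12, phi_uu(-2)=12; phi_vv(-4)=336, phi_vv(0)=-144, phi_vv(3)=252.
Saddle points occur where the two diagonal entries have opposite signs: (-4, -4), (-4, 3), (-2, 0). Count: 3.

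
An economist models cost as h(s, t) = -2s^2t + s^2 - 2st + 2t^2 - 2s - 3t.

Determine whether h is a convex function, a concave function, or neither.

neither

The term -2s^2t is cubic, so the Hessian is not constant.
∂²h/∂s² = -4t + 2, which takes both signs as t varies (negative for sufficiently large t). A diagonal entry of the Hessian changing sign means the Hessian is neither positive- nor negative-semidefinite on all of R^2.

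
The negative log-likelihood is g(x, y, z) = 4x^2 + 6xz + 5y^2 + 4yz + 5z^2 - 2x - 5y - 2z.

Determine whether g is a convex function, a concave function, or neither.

g is quadratic, so its Hessian is the constant matrix H = [[8, 0, 6], [0, 10, 4], [6, 4, 10]].
Leading principal minors: 8, 80, 312.
All positive ⇒ H ≻ 0 ⇒ convex.

convex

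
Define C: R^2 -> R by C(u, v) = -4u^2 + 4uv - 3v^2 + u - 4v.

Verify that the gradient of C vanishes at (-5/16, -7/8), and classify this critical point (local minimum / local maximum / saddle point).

∇C = (-8u + 4v + 1, 4u - 6v - 4); substituting (-5/16, -7/8) gives ∇C = (0, 0), so (-5/16, -7/8) is indeed a critical point.
The Hessian of C is constant: H = [[-8, 4], [4, -6]].
det(H) = (-8)·(-6) − 4² = 32.
det(H) > 0 and tr(H) = -14 < 0, so H is negative definite and the point is a local maximum.

local maximum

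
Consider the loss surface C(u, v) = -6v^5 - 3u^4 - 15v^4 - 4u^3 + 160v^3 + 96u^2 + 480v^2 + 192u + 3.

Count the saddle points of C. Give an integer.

6

C separates as a function of u plus a function of v, so ∇C=0 decouples.
∂C/∂u = -12(u - 4)(u + 1)(u + 4) = 0 at u ∈ {-4, -1, 4}; ∂C/∂v = -30v(v - 4)(v + 2)(v + 4) = 0 at v ∈ {-4, -2, 0, 4}.
The Hessian is diagonal: diag(C_uu, C_vv). Second derivatives: C_uu(-4)=-288, C_uu(-1)=180, C_uu(4)=-480; C_vv(-4)=1920, C_vv(-2)=-720, C_vv(0)=960, C_vv(4)=-5760.
Saddle points occur where the two diagonal entries have opposite signs: (-4, -4), (-4, 0), (-1, -2), (-1, 4), (4, -4), (4, 0). Count: 6.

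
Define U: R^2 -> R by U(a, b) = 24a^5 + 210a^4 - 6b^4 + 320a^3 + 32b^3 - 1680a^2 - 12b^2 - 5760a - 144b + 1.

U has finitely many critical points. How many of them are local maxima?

4

U separates as a function of a plus a function of b, so ∇U=0 decouples.
∂U/∂a = 120(a - 2)(a + 2)(a + 3)(a + 4) = 0 at a ∈ {-4, -3, -2, 2}; ∂U/∂b = -24(b - 3)(b - 2)(b + 1) = 0 at b ∈ {-1, 2, 3}.
The Hessian is diagonal: diag(U_aa, U_bb). Second derivatives: U_aa(-4)=-1440, U_aa(-3)=600, U_aa(-2)=-960, U_aa(2)=14400; U_bb(-1)=-288, U_bb(2)=72, U_bb(3)=-96.
Local maxima occur where both diagonal entries negative: (-4, -1), (-4, 3), (-2, -1), (-2, 3). Count: 4.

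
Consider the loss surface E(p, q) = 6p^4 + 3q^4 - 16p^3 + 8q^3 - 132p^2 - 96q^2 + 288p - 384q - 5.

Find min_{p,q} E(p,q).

-2931

E(p,q) separates as A(p) + B(q) − 5, so its minimum is min A + min B − 5.
A'(p) = 24(p - 4)(p - 1)(p + 3) vanishes at p ∈ {-3, 1, 4}; B'(q) = 12(q - 4)(q + 2)(q + 4) vanishes at q ∈ {-4, -2, 4}.
Local minima of A (where A''>0): A(-3)=-1134, A(4)=-448. Local minima of B: B(-4)=256, B(4)=-1792.
So the global minimum of E is A(-3) + B(4) − 5 = -1134 − 1792 − 5 = -2931, attained at (-3, 4).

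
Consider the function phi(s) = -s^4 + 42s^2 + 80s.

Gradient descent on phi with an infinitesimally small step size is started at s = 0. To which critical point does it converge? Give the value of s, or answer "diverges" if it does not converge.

-1

phi'(s) = -4(s - 5)(s + 1)(s + 4), so phi'(0) = 80.
Gradient descent moves in the -phi' direction, i.e. s is decreasing.
The nearest critical point in that direction is s = -1, where phi'' = 72 > 0 (a local minimum). The iterate converges there.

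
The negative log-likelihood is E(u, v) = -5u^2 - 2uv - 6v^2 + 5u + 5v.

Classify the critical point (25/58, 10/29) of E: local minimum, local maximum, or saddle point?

local maximum

The Hessian of E is constant: H = [[-10, -2], [-2, -12]].
det(H) = (-10)·(-12) − (-2)² = 116.
det(H) > 0 and tr(H) = -22 < 0, so H is negative definite and the point is a local maximum.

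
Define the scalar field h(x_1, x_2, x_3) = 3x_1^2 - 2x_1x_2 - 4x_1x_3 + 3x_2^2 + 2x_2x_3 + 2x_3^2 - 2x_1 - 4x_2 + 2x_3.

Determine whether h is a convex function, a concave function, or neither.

h is quadratic, so its Hessian is the constant matrix H = [[6, -2, -4], [-2, 6, 2], [-4, 2, 4]].
Leading principal minors: 6, 32, 40.
All positive ⇒ H ≻ 0 ⇒ convex.

convex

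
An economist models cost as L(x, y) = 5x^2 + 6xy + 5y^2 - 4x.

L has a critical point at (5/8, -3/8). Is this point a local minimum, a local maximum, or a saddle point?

The Hessian of L is constant: H = [[10, 6], [6, 10]].
det(H) = 10·10 − 6² = 64.
det(H) > 0 and tr(H) = 20 > 0, so H is positive definite and the point is a local minimum.

local minimum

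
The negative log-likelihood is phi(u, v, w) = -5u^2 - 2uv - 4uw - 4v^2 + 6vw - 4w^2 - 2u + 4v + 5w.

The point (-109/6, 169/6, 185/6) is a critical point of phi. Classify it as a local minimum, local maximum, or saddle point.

local maximum

The Hessian is constant: H = [[-10, -2, -4], [-2, -8, 6], [-4, 6, -8]].
Leading principal minors: Δ₁ = -10, Δ₂ = 76, Δ₃ = -24.
The minors alternate sign starting negative (−, +, −), so H is negative definite: a local maximum.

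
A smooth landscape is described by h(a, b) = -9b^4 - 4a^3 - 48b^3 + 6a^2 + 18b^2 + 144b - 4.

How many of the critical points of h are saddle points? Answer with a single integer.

h separates as a function of a plus a function of b, so ∇h=0 decouples.
∂h/∂a = -12a(a - 1) = 0 at a ∈ {0, 1}; ∂h/∂b = -36(b - 1)(b + 1)(b + 4) = 0 at b ∈ {-4, -1, 1}.
The Hessian is diagonal: diag(h_aa, h_bb). Second derivatives: h_aa(0)=12, h_aa(1)=-12; h_bb(-4)=-540, h_bb(-1)=216, h_bb(1)=-360.
Saddle points occur where the two diagonal entries have opposite signs: (0, -4), (0, 1), (1, -1). Count: 3.

3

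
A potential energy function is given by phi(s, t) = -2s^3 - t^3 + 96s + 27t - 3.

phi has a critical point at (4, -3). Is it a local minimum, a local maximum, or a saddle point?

The mixed partial ∂²phi/∂s∂t is 0, so the Hessian at any point is diag(phi_ss, phi_tt) = diag(-12s, -6t).
At (4, -3): H = diag(-48, 18).
The eigenvalues have opposite signs, so H is indefinite: a saddle point.

saddle point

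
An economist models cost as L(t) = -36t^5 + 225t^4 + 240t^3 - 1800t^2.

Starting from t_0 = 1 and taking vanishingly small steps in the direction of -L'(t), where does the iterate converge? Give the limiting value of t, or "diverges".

2

L'(t) = -180t(t - 5)(t - 2)(t + 2), so L'(1) = -2160.
Gradient descent moves in the -L' direction, i.e. t is increasing.
The nearest critical point in that direction is t = 2, where L'' = 4320 > 0 (a local minimum). The iterate converges there.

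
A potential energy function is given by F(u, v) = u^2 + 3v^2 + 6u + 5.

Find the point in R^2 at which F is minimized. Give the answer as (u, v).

F(u,v) separates as P(u) + Q(v) + 5, so its minimum is min P + min Q + 5.
P'(u) = 2u + 6 vanishes at u ∈ {-3}; Q'(v) = 6v vanishes at v ∈ {0}.
Local minima of P (where P''>0): P(-3)=-9. Local minima of Q: Q(0)=0.
So the global minimum of F is P(-3) + Q(0) + 5 = -9 + 0 + 5 = -4, attained at (-3, 0).

(-3, 0)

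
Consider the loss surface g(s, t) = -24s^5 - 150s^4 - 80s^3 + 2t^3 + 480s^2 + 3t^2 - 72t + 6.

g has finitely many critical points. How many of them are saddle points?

g separates as a function of s plus a function of t, so ∇g=0 decouples.
∂g/∂s = -120s(s - 1)(s + 2)(s + 4) = 0 at s ∈ {-4, -2, 0, 1}; ∂g/∂t = 6(t - 3)(t + 4) = 0 at t ∈ {-4, 3}.
The Hessian is diagonal: diag(g_ss, g_tt). Second derivatives: g_ss(-4)=4800, g_ss(-2)=-1440, g_ss(0)=960, g_ss(1)=-1800; g_tt(-4)=-42, g_tt(3)=42.
Saddle points occur where the two diagonal entries have opposite signs: (-4, -4), (-2, 3), (0, -4), (1, 3). Count: 4.

4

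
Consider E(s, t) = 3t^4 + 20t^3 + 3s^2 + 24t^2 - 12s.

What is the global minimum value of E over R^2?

E(s,t) separates as P(s) + Q(t), so its minimum is min P + min Q.
P'(s) = 6s - 12 vanishes at s ∈ {2}; Q'(t) = 12t(t + 1)(t + 4) vanishes at t ∈ {-4, -1, 0}.
Local minima of P (where P''>0): P(2)=-12. Local minima of Q: Q(-4)=-128, Q(0)=0.
So the global minimum of E is P(2) + Q(-4) = -12 − 128 = -140, attained at (2, -4).

-140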